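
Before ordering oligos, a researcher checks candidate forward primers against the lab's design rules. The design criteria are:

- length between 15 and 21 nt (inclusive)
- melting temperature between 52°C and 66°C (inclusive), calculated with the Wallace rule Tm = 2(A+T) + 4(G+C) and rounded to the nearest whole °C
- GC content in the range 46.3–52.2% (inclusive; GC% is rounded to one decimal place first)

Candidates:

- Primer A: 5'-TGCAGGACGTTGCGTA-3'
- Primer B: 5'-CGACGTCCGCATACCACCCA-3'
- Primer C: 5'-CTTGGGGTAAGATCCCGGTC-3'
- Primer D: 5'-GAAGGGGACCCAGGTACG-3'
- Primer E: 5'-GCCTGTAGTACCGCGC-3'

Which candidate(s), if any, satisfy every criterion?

Primer A (16 nt, A=3 T=4 G=6 C=3): length 16 ✓; Tm = 2·7 + 4·9 = 50°C, outside 52–66°C ✗; GC 9/16 = 56.3%, outside 46.3–52.2% ✗ — fails.
Primer B (20 nt, A=5 T=2 G=3 C=10): length 20 ✓; Tm = 2·7 + 4·13 = 66°C ✓; GC 13/20 = 65.0%, outside 46.3–52.2% ✗ — fails.
Primer C (20 nt, A=3 T=5 G=7 C=5): length 20 ✓; Tm = 2·8 + 4·12 = 64°C ✓; GC 12/20 = 60.0%, outside 46.3–52.2% ✗ — fails.
Primer D (18 nt, A=5 T=1 G=8 C=4): length 18 ✓; Tm = 2·6 + 4·12 = 60°C ✓; GC 12/18 = 66.7%, outside 46.3–52.2% ✗ — fails.
Primer E (16 nt, A=2 T=3 G=5 C=6): length 16 ✓; Tm = 2·5 + 4·11 = 54°C ✓; GC 11/16 = 68.8%, outside 46.3–52.2% ✗ — fails.

None of the candidates satisfy all criteria.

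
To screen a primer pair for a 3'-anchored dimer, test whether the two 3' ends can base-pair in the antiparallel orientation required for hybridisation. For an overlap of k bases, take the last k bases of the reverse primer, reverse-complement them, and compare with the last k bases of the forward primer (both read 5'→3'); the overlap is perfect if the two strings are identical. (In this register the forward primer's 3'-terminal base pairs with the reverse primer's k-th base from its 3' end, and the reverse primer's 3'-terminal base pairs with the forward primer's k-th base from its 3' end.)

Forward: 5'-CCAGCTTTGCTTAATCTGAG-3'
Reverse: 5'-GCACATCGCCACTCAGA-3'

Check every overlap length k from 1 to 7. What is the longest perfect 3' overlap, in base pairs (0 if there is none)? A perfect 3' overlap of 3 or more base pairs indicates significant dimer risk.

Longest perfect overlap: 6 complementary base pairs; significant dimer risk (threshold 3).

Last 7 bases (5'→3') — forward …ATCTGAG, reverse …ACTCAGA.
Reverse complement of the reverse primer's last 7 bases: TCTGAGT; its first k bases are the reverse complement of the reverse primer's last k bases, so a perfect k-base overlap needs the forward primer's last k bases to equal them.
Comparing (forward last k vs required): k=1: G vs T ✗; k=2: AG vs TC ✗; k=3: GAG vs TCT ✗; k=4: TGAG vs TCTG ✗; k=5: CTGAG vs TCTGA ✗; k=6: TCTGAG vs TCTGAG ✓; k=7: ATCTGAG vs TCTGAGT ✗.
Only k = 6 is perfect, so the longest perfect 3' overlap is 6.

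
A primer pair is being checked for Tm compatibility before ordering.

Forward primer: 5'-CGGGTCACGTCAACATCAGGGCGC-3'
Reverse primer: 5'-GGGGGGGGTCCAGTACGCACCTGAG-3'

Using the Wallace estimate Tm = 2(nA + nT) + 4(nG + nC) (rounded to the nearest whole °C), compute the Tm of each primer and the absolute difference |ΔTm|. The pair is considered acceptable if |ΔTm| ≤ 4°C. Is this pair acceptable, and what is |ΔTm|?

|ΔTm| = 6°C; the pair is not acceptable.

Forward: A=5 T=3 G=8 C=8 → Tm = 2·8 + 4·16 = 80°C.
Reverse: A=4 T=3 G=12 C=6 → Tm = 2·7 + 4·18 = 86°C.
|ΔTm| = |80 − 86| = 6°C, > 4°C.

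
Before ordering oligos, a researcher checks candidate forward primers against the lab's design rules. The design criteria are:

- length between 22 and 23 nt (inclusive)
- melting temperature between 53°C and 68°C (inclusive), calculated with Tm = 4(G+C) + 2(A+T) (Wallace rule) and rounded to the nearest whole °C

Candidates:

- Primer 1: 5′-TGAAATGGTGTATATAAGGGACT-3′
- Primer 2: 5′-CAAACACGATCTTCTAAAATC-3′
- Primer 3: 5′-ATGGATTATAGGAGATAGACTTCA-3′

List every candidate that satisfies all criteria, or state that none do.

Primer 1 (23 nt, A=8 T=7 G=7 C=1): length 23 ✓; Tm = 2·15 + 4·8 = 62°C ✓ — passes.
Primer 2 (21 nt, A=9 T=5 G=1 C=6): length 21, outside 22–23 ✗; Tm = 2·14 + 4·7 = 56°C ✓ — fails.
Primer 3 (24 nt, A=9 T=7 G=6 C=2): length 24, outside 22–23 ✗; Tm = 2·16 + 4·8 = 64°C ✓ — fails.

Primer 1 only.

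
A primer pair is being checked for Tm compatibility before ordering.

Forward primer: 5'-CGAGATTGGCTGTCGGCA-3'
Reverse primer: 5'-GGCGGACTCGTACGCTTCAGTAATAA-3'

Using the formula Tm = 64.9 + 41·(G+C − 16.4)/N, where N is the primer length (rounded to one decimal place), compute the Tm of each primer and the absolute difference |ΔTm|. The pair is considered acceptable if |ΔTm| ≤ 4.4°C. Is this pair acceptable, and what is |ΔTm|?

|ΔTm| = 6.9°C; the pair is not acceptable.

Forward: G+C = 11, N = 18 → Tm = 64.9 + 41·(11 − 16.4)/18 = 52.6°C.
Reverse: G+C = 13, N = 26 → Tm = 64.9 + 41·(13 − 16.4)/26 = 59.5°C.
|ΔTm| = |52.6 − 59.5| = 6.9°C, > 4.4°C.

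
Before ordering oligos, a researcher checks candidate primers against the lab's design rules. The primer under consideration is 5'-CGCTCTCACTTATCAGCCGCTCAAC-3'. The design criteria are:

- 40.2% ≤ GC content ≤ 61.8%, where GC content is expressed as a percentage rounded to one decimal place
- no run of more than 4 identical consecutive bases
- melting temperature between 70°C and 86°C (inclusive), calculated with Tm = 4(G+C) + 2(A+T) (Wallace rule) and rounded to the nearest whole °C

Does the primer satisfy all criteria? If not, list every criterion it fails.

Meets all criteria.

Base counts: A=5, T=6, G=3, C=11 (length 25).
GC content: GC 14/25 = 56.0% ✓
homopolymer run: longest run = 2 ✓
Tm: Tm = 2·11 + 4·14 = 78°C ✓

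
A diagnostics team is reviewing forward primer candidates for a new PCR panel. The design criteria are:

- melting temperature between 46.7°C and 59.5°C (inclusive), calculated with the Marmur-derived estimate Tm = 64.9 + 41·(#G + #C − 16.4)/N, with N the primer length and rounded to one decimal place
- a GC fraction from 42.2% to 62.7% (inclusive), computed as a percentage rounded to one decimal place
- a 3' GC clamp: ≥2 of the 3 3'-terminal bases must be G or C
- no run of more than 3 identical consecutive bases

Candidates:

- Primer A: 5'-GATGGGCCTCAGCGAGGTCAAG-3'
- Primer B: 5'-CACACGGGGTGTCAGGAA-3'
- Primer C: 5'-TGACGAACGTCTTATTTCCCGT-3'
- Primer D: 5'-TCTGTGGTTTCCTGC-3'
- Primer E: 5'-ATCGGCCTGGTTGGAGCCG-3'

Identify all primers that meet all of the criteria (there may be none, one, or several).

Primer A (22 nt, A=5 T=3 G=9 C=5): Tm = 64.9 + 41·(14 − 16.4)/22 = 60.4°C, outside 46.7–59.5°C ✗; GC 14/22 = 63.6%, outside 42.2–62.7% ✗; 3' end AAG has 1 G/C, need ≥2 ✗; longest run = 3 ✓ — fails.
Primer B (18 nt, A=5 T=2 G=7 C=4): Tm = 64.9 + 41·(11 − 16.4)/18 = 52.6°C ✓; GC 11/18 = 61.1% ✓; 3' end GAA has 1 G/C, need ≥2 ✗; longest run = 4, exceeds 3 ✗ — fails.
Primer C (22 nt, A=4 T=8 G=4 C=6): Tm = 64.9 + 41·(10 − 16.4)/22 = 53.0°C ✓; GC 10/22 = 45.5% ✓; 3' end CGT has 2 G/C ✓; longest run = 3 ✓ — passes.
Primer D (15 nt, A=0 T=7 G=4 C=4): Tm = 64.9 + 41·(8 − 16.4)/15 = 41.9°C, outside 46.7–59.5°C ✗; GC 8/15 = 53.3% ✓; 3' end TGC has 2 G/C ✓; longest run = 3 ✓ — fails.
Primer E (19 nt, A=2 T=4 G=8 C=5): Tm = 64.9 + 41·(13 − 16.4)/19 = 57.6°C ✓; GC 13/19 = 68.4%, outside 42.2–62.7% ✗; 3' end CCG has 3 G/C ✓; longest run = 2 ✓ — fails.

Primer C only.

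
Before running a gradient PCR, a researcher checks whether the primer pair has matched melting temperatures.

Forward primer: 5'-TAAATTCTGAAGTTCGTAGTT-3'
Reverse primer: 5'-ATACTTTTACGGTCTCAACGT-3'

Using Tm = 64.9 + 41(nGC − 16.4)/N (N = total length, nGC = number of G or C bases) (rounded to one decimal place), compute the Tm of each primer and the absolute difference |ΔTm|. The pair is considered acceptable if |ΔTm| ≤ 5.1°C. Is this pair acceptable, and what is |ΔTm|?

Forward: G+C = 6, N = 21 → Tm = 64.9 + 41·(6 − 16.4)/21 = 44.6°C.
Reverse: G+C = 8, N = 21 → Tm = 64.9 + 41·(8 − 16.4)/21 = 48.5°C.
|ΔTm| = |44.6 − 48.5| = 3.9°C, ≤ 5.1°C.

|ΔTm| = 3.9°C; the pair is acceptable.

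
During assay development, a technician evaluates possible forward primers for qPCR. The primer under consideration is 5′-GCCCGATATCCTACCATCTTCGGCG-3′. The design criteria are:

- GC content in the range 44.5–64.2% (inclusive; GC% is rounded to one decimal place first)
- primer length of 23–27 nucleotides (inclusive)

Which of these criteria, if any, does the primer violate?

Meets all criteria.

Base counts: A=4, T=6, G=5, C=10 (length 25).
GC content: GC 15/25 = 60.0% ✓
length: length 25 ✓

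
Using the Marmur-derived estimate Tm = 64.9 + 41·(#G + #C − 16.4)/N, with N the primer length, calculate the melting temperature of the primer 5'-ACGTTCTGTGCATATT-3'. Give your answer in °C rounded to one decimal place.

Base counts: A=3, T=7, G=3, C=3; G+C = 6, N = 16.
Tm = 64.9 + 41·(6 − 16.4)/16 = 64.9 + -426.40/16 = 38.3°C.

38.3°C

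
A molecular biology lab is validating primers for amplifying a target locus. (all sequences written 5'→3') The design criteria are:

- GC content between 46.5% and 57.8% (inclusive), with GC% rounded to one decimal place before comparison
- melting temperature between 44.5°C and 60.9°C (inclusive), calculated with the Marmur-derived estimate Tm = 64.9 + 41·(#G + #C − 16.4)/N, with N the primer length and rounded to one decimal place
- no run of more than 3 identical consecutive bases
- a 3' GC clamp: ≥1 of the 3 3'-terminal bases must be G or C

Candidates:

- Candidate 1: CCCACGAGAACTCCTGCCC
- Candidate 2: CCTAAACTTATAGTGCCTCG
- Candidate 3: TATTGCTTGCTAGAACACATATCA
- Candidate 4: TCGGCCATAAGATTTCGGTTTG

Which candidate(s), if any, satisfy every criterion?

None of the candidates satisfy all criteria.

Candidate 1 (19 nt, A=4 T=2 G=3 C=10): GC 13/19 = 68.4%, outside 46.5–57.8% ✗; Tm = 64.9 + 41·(13 − 16.4)/19 = 57.6°C ✓; longest run = 3 ✓; 3' end CCC has 3 G/C ✓ — fails.
Candidate 2 (20 nt, A=5 T=6 G=3 C=6): GC 9/20 = 45.0%, outside 46.5–57.8% ✗; Tm = 64.9 + 41·(9 − 16.4)/20 = 49.7°C ✓; longest run = 3 ✓; 3' end TCG has 2 G/C ✓ — fails.
Candidate 3 (24 nt, A=8 T=8 G=3 C=5): GC 8/24 = 33.3%, outside 46.5–57.8% ✗; Tm = 64.9 + 41·(8 − 16.4)/24 = 50.6°C ✓; longest run = 2 ✓; 3' end TCA has 1 G/C ✓ — fails.
Candidate 4 (22 nt, A=4 T=8 G=6 C=4): GC 10/22 = 45.5%, outside 46.5–57.8% ✗; Tm = 64.9 + 41·(10 − 16.4)/22 = 53.0°C ✓; longest run = 3 ✓; 3' end TTG has 1 G/C ✓ — fails.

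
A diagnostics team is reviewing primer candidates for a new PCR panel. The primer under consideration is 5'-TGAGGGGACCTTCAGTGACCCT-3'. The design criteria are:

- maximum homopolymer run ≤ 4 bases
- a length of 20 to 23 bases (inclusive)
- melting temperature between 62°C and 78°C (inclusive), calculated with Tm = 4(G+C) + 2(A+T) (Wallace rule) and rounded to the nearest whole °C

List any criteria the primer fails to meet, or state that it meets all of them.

Meets all criteria.

Base counts: A=4, T=5, G=7, C=6 (length 22).
homopolymer run: longest run = 4 ✓
length: length 22 ✓
Tm: Tm = 2·9 + 4·13 = 70°C ✓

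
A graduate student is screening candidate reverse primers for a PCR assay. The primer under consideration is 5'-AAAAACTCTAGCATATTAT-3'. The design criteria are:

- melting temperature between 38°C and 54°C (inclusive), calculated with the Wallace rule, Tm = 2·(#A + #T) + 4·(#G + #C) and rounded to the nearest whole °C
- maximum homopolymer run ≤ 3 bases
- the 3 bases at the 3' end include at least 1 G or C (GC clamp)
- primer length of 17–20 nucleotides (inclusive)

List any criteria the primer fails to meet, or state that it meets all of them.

Base counts: A=9, T=6, G=1, C=3 (length 19).
Tm: Tm = 2·15 + 4·4 = 46°C ✓
homopolymer run: longest run = 5, exceeds 3 ✗
GC clamp: 3' end TAT has 0 G/C, need ≥1 ✗
length: length 19 ✓

Fails: homopolymer run, GC clamp.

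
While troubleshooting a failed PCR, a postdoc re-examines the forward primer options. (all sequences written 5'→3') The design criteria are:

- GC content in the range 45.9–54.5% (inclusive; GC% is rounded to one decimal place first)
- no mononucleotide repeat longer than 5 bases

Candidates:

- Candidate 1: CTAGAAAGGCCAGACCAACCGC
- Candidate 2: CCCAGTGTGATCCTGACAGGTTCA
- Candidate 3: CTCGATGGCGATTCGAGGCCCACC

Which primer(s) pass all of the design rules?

Candidate 2 only.

Candidate 1 (22 nt, A=8 T=1 G=5 C=8): GC 13/22 = 59.1%, outside 45.9–54.5% ✗; longest run = 3 ✓ — fails.
Candidate 2 (24 nt, A=5 T=6 G=6 C=7): GC 13/24 = 54.2% ✓; longest run = 3 ✓ — passes.
Candidate 3 (24 nt, A=4 T=4 G=7 C=9): GC 16/24 = 66.7%, outside 45.9–54.5% ✗; longest run = 3 ✓ — fails.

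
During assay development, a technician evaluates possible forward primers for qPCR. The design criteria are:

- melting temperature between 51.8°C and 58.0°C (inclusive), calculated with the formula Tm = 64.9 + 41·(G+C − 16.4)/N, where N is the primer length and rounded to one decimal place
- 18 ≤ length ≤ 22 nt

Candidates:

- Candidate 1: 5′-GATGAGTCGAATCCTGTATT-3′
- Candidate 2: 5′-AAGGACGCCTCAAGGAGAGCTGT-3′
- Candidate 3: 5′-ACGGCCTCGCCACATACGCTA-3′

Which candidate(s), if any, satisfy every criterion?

Candidate 1 (20 nt, A=5 T=7 G=5 C=3): Tm = 64.9 + 41·(8 − 16.4)/20 = 47.7°C, outside 51.8–58.0°C ✗; length 20 ✓ — fails.
Candidate 2 (23 nt, A=7 T=3 G=8 C=5): Tm = 64.9 + 41·(13 − 16.4)/23 = 58.8°C, outside 51.8–58.0°C ✗; length 23, outside 18–22 ✗ — fails.
Candidate 3 (21 nt, A=5 T=3 G=4 C=9): Tm = 64.9 + 41·(13 − 16.4)/21 = 58.3°C, outside 51.8–58.0°C ✗; length 21 ✓ — fails.

None of the candidates satisfy all criteria.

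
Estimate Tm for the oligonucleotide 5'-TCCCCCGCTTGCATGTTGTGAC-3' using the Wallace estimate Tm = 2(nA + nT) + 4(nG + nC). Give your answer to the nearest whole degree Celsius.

Base counts: A=2, T=7, G=5, C=8 (length 22).
Tm = 2·(2+7) + 4·(5+8) = 2·9 + 4·13 = 18 + 52 = 70°C.

70°C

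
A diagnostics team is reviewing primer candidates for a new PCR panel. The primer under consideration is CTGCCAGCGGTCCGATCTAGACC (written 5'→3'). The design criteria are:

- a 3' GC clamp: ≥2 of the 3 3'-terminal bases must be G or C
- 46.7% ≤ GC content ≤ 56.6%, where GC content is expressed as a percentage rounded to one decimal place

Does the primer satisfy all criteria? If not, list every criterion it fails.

Fails: GC content.

Base counts: A=4, T=4, G=6, C=9 (length 23).
GC clamp: 3' end ACC has 2 G/C ✓
GC content: GC 15/23 = 65.2%, outside 46.7–56.6% ✗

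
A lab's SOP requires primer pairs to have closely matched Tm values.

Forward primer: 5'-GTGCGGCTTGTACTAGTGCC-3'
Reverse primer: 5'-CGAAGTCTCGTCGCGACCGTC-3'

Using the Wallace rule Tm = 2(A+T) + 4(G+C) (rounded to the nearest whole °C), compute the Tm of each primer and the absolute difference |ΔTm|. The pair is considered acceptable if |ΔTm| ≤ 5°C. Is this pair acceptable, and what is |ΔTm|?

Forward: A=2 T=6 G=7 C=5 → Tm = 2·8 + 4·12 = 64°C.
Reverse: A=3 T=4 G=6 C=8 → Tm = 2·7 + 4·14 = 70°C.
|ΔTm| = |64 − 70| = 6°C, > 5°C.

|ΔTm| = 6°C; the pair is not acceptable.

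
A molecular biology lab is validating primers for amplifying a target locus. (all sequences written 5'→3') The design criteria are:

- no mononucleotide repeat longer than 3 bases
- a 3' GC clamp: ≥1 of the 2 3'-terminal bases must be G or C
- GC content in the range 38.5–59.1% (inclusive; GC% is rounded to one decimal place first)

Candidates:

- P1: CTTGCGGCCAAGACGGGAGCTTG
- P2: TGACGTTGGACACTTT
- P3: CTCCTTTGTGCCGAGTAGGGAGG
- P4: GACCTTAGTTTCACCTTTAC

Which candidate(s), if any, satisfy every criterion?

P1 (23 nt, A=4 T=4 G=9 C=6): longest run = 3 ✓; 3' end TG has 1 G/C ✓; GC 15/23 = 65.2%, outside 38.5–59.1% ✗ — fails.
P2 (16 nt, A=3 T=6 G=4 C=3): longest run = 3 ✓; 3' end TT has 0 G/C, need ≥1 ✗; GC 7/16 = 43.8% ✓ — fails.
P3 (23 nt, A=3 T=6 G=9 C=5): longest run = 3 ✓; 3' end GG has 2 G/C ✓; GC 14/23 = 60.9%, outside 38.5–59.1% ✗ — fails.
P4 (20 nt, A=4 T=8 G=2 C=6): longest run = 3 ✓; 3' end AC has 1 G/C ✓; GC 8/20 = 40.0% ✓ — passes.

P4 only.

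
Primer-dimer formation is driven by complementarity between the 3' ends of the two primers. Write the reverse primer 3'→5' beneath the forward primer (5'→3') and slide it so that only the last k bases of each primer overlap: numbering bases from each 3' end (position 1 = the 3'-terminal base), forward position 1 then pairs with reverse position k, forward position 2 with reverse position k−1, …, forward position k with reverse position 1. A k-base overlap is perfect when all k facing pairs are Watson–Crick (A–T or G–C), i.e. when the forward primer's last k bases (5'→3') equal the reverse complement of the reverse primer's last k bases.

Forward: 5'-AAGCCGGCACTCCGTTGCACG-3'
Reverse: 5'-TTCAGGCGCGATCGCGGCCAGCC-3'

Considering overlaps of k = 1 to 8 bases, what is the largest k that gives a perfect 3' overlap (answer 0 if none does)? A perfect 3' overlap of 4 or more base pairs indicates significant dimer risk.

Longest perfect overlap: 1 complementary base pair; below the dimer-risk threshold (threshold 4).

Last 8 bases (5'→3') — forward …GTTGCACG, reverse …GGCCAGCC.
Reverse complement of the reverse primer's last 8 bases: GGCTGGCC; its first k bases are the reverse complement of the reverse primer's last k bases, so a perfect k-base overlap needs the forward primer's last k bases to equal them.
Comparing (forward last k vs required): k=1: G vs G ✓; k=2: CG vs GG ✗; k=3: ACG vs GGC ✗; k=4: CACG vs GGCT ✗; k=5: GCACG vs GGCTG ✗; k=6: TGCACG vs GGCTGG ✗; k=7: TTGCACG vs GGCTGGC ✗; k=8: GTTGCACG vs GGCTGGCC ✗.
Only k = 1 is perfect, so the longest perfect 3' overlap is 1.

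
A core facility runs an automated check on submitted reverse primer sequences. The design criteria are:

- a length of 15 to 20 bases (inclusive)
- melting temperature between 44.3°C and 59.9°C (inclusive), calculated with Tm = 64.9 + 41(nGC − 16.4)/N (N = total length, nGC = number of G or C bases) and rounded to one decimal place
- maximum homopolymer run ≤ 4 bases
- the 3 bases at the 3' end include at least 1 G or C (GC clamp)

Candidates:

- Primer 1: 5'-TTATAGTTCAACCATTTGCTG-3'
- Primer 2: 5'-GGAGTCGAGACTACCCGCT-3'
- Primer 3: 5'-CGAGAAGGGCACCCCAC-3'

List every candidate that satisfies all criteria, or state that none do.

Primer 1 (21 nt, A=5 T=9 G=3 C=4): length 21, outside 15–20 ✗; Tm = 64.9 + 41·(7 − 16.4)/21 = 46.5°C ✓; longest run = 3 ✓; 3' end CTG has 2 G/C ✓ — fails.
Primer 2 (19 nt, A=4 T=3 G=6 C=6): length 19 ✓; Tm = 64.9 + 41·(12 − 16.4)/19 = 55.4°C ✓; longest run = 3 ✓; 3' end GCT has 2 G/C ✓ — passes.
Primer 3 (17 nt, A=5 T=0 G=5 C=7): length 17 ✓; Tm = 64.9 + 41·(12 − 16.4)/17 = 54.3°C ✓; longest run = 4 ✓; 3' end CAC has 2 G/C ✓ — passes.

Primer 2 and Primer 3.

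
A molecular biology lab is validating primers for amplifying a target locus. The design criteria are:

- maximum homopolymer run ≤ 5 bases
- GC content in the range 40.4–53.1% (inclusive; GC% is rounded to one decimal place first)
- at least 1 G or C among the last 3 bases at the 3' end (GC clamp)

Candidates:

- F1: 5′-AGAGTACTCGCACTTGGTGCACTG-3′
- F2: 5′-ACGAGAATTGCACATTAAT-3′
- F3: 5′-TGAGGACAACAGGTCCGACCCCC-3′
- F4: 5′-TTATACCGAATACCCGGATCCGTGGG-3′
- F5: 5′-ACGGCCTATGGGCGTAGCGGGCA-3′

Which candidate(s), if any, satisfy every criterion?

None of the candidates satisfy all criteria.

F1 (24 nt, A=5 T=6 G=7 C=6): longest run = 2 ✓; GC 13/24 = 54.2%, outside 40.4–53.1% ✗; 3' end CTG has 2 G/C ✓ — fails.
F2 (19 nt, A=8 T=5 G=3 C=3): longest run = 2 ✓; GC 6/19 = 31.6%, outside 40.4–53.1% ✗; 3' end AAT has 0 G/C, need ≥1 ✗ — fails.
F3 (23 nt, A=6 T=2 G=6 C=9): longest run = 5 ✓; GC 15/23 = 65.2%, outside 40.4–53.1% ✗; 3' end CCC has 3 G/C ✓ — fails.
F4 (26 nt, A=6 T=6 G=7 C=7): longest run = 3 ✓; GC 14/26 = 53.8%, outside 40.4–53.1% ✗; 3' end GGG has 3 G/C ✓ — fails.
F5 (23 nt, A=4 T=3 G=10 C=6): longest run = 3 ✓; GC 16/23 = 69.6%, outside 40.4–53.1% ✗; 3' end GCA has 2 G/C ✓ — fails.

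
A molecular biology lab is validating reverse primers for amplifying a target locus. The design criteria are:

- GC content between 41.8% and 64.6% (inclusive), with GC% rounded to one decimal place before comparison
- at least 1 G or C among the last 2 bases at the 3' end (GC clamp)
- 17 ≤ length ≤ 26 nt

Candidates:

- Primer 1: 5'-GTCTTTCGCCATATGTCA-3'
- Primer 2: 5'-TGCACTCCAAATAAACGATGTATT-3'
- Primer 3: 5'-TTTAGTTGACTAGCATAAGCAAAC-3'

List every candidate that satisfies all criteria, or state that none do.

Primer 1 (18 nt, A=3 T=7 G=3 C=5): GC 8/18 = 44.4% ✓; 3' end CA has 1 G/C ✓; length 18 ✓ — passes.
Primer 2 (24 nt, A=9 T=7 G=3 C=5): GC 8/24 = 33.3%, outside 41.8–64.6% ✗; 3' end TT has 0 G/C, need ≥1 ✗; length 24 ✓ — fails.
Primer 3 (24 nt, A=9 T=7 G=4 C=4): GC 8/24 = 33.3%, outside 41.8–64.6% ✗; 3' end AC has 1 G/C ✓; length 24 ✓ — fails.

Primer 1 only.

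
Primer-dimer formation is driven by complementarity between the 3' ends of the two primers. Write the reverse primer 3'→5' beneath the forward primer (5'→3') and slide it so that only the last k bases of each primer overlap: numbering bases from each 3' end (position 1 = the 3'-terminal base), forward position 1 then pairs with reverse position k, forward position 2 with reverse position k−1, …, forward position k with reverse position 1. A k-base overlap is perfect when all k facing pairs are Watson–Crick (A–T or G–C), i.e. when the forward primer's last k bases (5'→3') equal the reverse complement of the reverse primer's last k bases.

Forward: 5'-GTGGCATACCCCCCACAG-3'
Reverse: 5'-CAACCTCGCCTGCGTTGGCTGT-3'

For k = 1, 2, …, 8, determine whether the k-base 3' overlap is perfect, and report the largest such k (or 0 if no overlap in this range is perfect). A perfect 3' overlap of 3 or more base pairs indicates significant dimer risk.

Last 8 bases (5'→3') — forward …CCCCACAG, reverse …TTGGCTGT.
Reverse complement of the reverse primer's last 8 bases: ACAGCCAA; its first k bases are the reverse complement of the reverse primer's last k bases, so a perfect k-base overlap needs the forward primer's last k bases to equal them.
Comparing (forward last k vs required): k=1: G vs A ✗; k=2: AG vs AC ✗; k=3: CAG vs ACA ✗; k=4: ACAG vs ACAG ✓; k=5: CACAG vs ACAGC ✗; k=6: CCACAG vs ACAGCC ✗; k=7: CCCACAG vs ACAGCCA ✗; k=8: CCCCACAG vs ACAGCCAA ✗.
Only k = 4 is perfect, so the longest perfect 3' overlap is 4.

Longest perfect overlap: 4 complementary base pairs; significant dimer risk (threshold 3).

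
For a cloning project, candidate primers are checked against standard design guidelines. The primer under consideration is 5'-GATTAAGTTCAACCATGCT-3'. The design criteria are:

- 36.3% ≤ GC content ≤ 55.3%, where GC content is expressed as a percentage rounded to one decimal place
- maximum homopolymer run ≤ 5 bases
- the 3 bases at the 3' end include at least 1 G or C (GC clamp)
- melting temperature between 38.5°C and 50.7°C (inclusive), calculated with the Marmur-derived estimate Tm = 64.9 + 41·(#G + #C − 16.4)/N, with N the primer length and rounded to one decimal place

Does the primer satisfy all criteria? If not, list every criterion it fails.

Meets all criteria.

Base counts: A=6, T=6, G=3, C=4 (length 19).
GC content: GC 7/19 = 36.8% ✓
homopolymer run: longest run = 2 ✓
GC clamp: 3' end GCT has 2 G/C ✓
Tm: Tm = 64.9 + 41·(7 − 16.4)/19 = 44.6°C ✓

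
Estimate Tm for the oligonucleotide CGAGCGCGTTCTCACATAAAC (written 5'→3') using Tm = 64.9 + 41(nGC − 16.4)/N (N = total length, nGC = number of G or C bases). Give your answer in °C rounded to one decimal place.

54.4°C

Base counts: A=6, T=4, G=4, C=7; G+C = 11, N = 21.
Tm = 64.9 + 41·(11 − 16.4)/21 = 64.9 + -221.40/21 = 54.4°C.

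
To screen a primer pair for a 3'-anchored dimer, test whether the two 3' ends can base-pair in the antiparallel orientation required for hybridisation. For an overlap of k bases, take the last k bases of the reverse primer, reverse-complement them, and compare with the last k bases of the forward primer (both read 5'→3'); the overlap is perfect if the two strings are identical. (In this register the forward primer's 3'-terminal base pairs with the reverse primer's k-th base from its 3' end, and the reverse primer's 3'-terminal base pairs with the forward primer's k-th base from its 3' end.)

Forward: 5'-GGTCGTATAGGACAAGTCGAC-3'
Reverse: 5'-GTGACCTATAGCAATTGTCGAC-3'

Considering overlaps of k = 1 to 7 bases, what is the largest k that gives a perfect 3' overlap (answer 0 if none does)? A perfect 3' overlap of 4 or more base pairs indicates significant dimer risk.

Longest perfect overlap: 6 complementary base pairs; significant dimer risk (threshold 4).

Last 7 bases (5'→3') — forward …AGTCGAC, reverse …TGTCGAC.
Reverse complement of the reverse primer's last 7 bases: GTCGACA; its first k bases are the reverse complement of the reverse primer's last k bases, so a perfect k-base overlap needs the forward primer's last k bases to equal them.
Comparing (forward last k vs required): k=1: C vs G ✗; k=2: AC vs GT ✗; k=3: GAC vs GTC ✗; k=4: CGAC vs GTCG ✗; k=5: TCGAC vs GTCGA ✗; k=6: GTCGAC vs GTCGAC ✓; k=7: AGTCGAC vs GTCGACA ✗.
Only k = 6 is perfect, so the longest perfect 3' overlap is 6.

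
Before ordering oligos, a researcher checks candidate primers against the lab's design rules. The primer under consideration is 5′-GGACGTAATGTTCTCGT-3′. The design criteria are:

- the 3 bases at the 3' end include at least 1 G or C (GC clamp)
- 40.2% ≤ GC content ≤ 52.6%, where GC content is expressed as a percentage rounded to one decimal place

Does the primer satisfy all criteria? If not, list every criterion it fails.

Meets all criteria.

Base counts: A=3, T=6, G=5, C=3 (length 17).
GC clamp: 3' end CGT has 2 G/C ✓
GC content: GC 8/17 = 47.1% ✓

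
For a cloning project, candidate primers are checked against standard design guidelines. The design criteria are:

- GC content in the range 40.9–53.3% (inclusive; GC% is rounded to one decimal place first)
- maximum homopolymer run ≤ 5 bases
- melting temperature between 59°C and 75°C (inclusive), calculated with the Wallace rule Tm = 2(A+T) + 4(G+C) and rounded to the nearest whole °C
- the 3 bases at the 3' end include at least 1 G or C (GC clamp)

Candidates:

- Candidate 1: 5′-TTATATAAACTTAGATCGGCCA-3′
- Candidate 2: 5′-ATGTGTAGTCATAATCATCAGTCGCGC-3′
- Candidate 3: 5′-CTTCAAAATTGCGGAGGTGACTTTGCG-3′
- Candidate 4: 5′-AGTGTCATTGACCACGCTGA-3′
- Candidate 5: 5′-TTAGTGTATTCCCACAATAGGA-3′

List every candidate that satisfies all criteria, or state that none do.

Candidate 1 (22 nt, A=8 T=7 G=3 C=4): GC 7/22 = 31.8%, outside 40.9–53.3% ✗; longest run = 3 ✓; Tm = 2·15 + 4·7 = 58°C, outside 59–75°C ✗; 3' end CCA has 2 G/C ✓ — fails.
Candidate 2 (27 nt, A=7 T=8 G=6 C=6): GC 12/27 = 44.4% ✓; longest run = 2 ✓; Tm = 2·15 + 4·12 = 78°C, outside 59–75°C ✗; 3' end CGC has 3 G/C ✓ — fails.
Candidate 3 (27 nt, A=6 T=8 G=8 C=5): GC 13/27 = 48.1% ✓; longest run = 4 ✓; Tm = 2·14 + 4·13 = 80°C, outside 59–75°C ✗; 3' end GCG has 3 G/C ✓ — fails.
Candidate 4 (20 nt, A=5 T=5 G=5 C=5): GC 10/20 = 50.0% ✓; longest run = 2 ✓; Tm = 2·10 + 4·10 = 60°C ✓; 3' end TGA has 1 G/C ✓ — passes.
Candidate 5 (22 nt, A=7 T=7 G=4 C=4): GC 8/22 = 36.4%, outside 40.9–53.3% ✗; longest run = 3 ✓; Tm = 2·14 + 4·8 = 60°C ✓; 3' end GGA has 2 G/C ✓ — fails.

Candidate 4 only.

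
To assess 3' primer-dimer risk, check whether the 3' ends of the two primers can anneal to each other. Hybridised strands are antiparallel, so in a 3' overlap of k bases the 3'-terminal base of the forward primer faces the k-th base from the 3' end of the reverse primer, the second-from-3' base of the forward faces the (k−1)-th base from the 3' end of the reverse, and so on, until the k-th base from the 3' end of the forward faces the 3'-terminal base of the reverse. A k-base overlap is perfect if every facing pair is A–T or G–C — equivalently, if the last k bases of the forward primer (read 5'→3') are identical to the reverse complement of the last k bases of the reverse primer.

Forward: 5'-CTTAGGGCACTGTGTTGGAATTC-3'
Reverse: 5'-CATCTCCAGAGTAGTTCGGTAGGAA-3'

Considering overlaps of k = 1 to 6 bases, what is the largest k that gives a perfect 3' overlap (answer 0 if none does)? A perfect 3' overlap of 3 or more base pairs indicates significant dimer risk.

Last 6 bases (5'→3') — forward …GAATTC, reverse …TAGGAA.
Reverse complement of the reverse primer's last 6 bases: TTCCTA; its first k bases are the reverse complement of the reverse primer's last k bases, so a perfect k-base overlap needs the forward primer's last k bases to equal them.
Comparing (forward last k vs required): k=1: C vs T ✗; k=2: TC vs TT ✗; k=3: TTC vs TTC ✓; k=4: ATTC vs TTCC ✗; k=5: AATTC vs TTCCT ✗; k=6: GAATTC vs TTCCTA ✗.
Only k = 3 is perfect, so the longest perfect 3' overlap is 3.

Longest perfect overlap: 3 complementary base pairs; significant dimer risk (threshold 3).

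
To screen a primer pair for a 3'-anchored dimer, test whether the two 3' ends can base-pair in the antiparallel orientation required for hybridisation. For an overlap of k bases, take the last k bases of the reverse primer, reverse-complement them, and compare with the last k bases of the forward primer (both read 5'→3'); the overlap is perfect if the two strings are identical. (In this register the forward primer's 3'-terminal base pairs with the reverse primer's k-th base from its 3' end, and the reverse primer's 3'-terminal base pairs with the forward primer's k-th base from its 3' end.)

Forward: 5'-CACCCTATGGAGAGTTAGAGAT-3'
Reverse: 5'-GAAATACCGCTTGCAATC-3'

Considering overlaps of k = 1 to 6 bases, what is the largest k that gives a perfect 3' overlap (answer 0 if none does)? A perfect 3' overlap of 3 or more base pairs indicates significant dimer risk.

Longest perfect overlap: 3 complementary base pairs; significant dimer risk (threshold 3).

Last 6 bases (5'→3') — forward …AGAGAT, reverse …GCAATC.
Reverse complement of the reverse primer's last 6 bases: GATTGC; its first k bases are the reverse complement of the reverse primer's last k bases, so a perfect k-base overlap needs the forward primer's last k bases to equal them.
Comparing (forward last k vs required): k=1: T vs G ✗; k=2: AT vs GA ✗; k=3: GAT vs GAT ✓; k=4: AGAT vs GATT ✗; k=5: GAGAT vs GATTG ✗; k=6: AGAGAT vs GATTGC ✗.
Only k = 3 is perfect, so the longest perfect 3' overlap is 3.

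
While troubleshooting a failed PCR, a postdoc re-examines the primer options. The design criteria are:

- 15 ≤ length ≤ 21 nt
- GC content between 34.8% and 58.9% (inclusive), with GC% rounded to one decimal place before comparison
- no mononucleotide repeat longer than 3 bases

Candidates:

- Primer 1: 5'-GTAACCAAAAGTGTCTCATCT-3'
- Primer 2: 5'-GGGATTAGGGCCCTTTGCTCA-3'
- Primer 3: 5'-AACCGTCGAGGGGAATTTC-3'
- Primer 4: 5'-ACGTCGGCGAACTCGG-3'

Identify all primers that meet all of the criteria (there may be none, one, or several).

Primer 1 (21 nt, A=7 T=6 G=3 C=5): length 21 ✓; GC 8/21 = 38.1% ✓; longest run = 4, exceeds 3 ✗ — fails.
Primer 2 (21 nt, A=3 T=6 G=7 C=5): length 21 ✓; GC 12/21 = 57.1% ✓; longest run = 3 ✓ — passes.
Primer 3 (19 nt, A=5 T=4 G=6 C=4): length 19 ✓; GC 10/19 = 52.6% ✓; longest run = 4, exceeds 3 ✗ — fails.
Primer 4 (16 nt, A=3 T=2 G=6 C=5): length 16 ✓; GC 11/16 = 68.8%, outside 34.8–58.9% ✗; longest run = 2 ✓ — fails.

Primer 2 only.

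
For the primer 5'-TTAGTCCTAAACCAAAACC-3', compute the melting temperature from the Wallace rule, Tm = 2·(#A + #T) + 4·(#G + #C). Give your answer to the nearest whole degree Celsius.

Base counts: A=8, T=4, G=1, C=6 (length 19).
Tm = 2·(8+4) + 4·(1+6) = 2·12 + 4·7 = 24 + 28 = 52°C.

52°C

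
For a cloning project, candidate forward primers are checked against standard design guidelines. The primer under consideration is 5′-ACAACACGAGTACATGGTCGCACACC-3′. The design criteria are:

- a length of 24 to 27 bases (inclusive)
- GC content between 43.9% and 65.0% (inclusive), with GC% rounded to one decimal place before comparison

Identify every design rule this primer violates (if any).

Meets all criteria.

Base counts: A=9, T=3, G=5, C=9 (length 26).
length: length 26 ✓
GC content: GC 14/26 = 53.8% ✓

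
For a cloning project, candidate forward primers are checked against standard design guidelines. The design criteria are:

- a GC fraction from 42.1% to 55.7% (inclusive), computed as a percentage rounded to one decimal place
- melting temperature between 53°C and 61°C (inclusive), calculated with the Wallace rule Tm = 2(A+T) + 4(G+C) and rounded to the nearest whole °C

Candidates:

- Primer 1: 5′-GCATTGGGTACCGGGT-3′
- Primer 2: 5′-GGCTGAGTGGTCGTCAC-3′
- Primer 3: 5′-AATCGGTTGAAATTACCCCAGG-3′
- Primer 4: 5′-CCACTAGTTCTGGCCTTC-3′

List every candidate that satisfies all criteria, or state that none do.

Primer 4 only.

Primer 1 (16 nt, A=2 T=4 G=7 C=3): GC 10/16 = 62.5%, outside 42.1–55.7% ✗; Tm = 2·6 + 4·10 = 52°C, outside 53–61°C ✗ — fails.
Primer 2 (17 nt, A=2 T=4 G=7 C=4): GC 11/17 = 64.7%, outside 42.1–55.7% ✗; Tm = 2·6 + 4·11 = 56°C ✓ — fails.
Primer 3 (22 nt, A=7 T=5 G=5 C=5): GC 10/22 = 45.5% ✓; Tm = 2·12 + 4·10 = 64°C, outside 53–61°C ✗ — fails.
Primer 4 (18 nt, A=2 T=6 G=3 C=7): GC 10/18 = 55.6% ✓; Tm = 2·8 + 4·10 = 56°C ✓ — passes.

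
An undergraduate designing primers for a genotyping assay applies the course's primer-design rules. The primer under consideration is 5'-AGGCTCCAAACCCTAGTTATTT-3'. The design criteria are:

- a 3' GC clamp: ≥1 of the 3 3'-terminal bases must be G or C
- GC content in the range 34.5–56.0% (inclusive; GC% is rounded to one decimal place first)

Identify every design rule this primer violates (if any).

Fails: GC clamp.

Base counts: A=6, T=7, G=3, C=6 (length 22).
GC clamp: 3' end TTT has 0 G/C, need ≥1 ✗
GC content: GC 9/22 = 40.9% ✓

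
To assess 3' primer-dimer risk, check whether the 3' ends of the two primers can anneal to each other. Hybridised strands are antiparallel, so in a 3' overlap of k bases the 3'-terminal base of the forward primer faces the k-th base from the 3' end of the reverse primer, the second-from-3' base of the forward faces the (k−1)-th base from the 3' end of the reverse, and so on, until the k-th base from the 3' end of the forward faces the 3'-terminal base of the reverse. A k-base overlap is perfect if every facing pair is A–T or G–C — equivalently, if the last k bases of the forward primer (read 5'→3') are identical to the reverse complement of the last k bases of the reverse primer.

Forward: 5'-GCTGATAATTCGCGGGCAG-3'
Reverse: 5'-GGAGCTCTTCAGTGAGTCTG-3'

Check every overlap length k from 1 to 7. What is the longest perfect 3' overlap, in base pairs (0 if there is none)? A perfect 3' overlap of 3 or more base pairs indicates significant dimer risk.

Last 7 bases (5'→3') — forward …CGGGCAG, reverse …GAGTCTG.
Reverse complement of the reverse primer's last 7 bases: CAGACTC; its first k bases are the reverse complement of the reverse primer's last k bases, so a perfect k-base overlap needs the forward primer's last k bases to equal them.
Comparing (forward last k vs required): k=1: G vs C ✗; k=2: AG vs CA ✗; k=3: CAG vs CAG ✓; k=4: GCAG vs CAGA ✗; k=5: GGCAG vs CAGAC ✗; k=6: GGGCAG vs CAGACT ✗; k=7: CGGGCAG vs CAGACTC ✗.
Only k = 3 is perfect, so the longest perfect 3' overlap is 3.

Longest perfect overlap: 3 complementary base pairs; significant dimer risk (threshold 3).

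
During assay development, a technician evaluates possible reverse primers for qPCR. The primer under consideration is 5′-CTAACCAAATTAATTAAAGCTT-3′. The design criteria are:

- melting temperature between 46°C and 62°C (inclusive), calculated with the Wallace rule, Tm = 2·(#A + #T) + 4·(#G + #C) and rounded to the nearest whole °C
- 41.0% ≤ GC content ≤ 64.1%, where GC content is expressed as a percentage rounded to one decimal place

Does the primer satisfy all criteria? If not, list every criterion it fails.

Fails: GC content.

Base counts: A=10, T=7, G=1, C=4 (length 22).
Tm: Tm = 2·17 + 4·5 = 54°C ✓
GC content: GC 5/22 = 22.7%, outside 41.0–64.1% ✗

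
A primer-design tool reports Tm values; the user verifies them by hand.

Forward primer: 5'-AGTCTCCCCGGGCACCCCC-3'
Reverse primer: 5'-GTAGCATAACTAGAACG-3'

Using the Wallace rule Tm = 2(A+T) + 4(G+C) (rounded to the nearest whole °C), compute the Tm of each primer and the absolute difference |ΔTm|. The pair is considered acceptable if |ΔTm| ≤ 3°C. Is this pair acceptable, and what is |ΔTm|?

|ΔTm| = 20°C; the pair is not acceptable.

Forward: A=2 T=2 G=4 C=11 → Tm = 2·4 + 4·15 = 68°C.
Reverse: A=7 T=3 G=4 C=3 → Tm = 2·10 + 4·7 = 48°C.
|ΔTm| = |68 − 48| = 20°C, > 3°C.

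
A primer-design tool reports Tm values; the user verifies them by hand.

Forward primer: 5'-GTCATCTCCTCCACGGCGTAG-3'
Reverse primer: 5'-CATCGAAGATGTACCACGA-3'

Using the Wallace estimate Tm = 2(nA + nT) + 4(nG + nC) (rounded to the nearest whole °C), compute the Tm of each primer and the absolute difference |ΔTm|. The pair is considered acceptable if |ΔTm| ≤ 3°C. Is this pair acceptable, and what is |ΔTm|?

Forward: A=3 T=5 G=5 C=8 → Tm = 2·8 + 4·13 = 68°C.
Reverse: A=7 T=3 G=4 C=5 → Tm = 2·10 + 4·9 = 56°C.
|ΔTm| = |68 − 56| = 12°C, > 3°C.

|ΔTm| = 12°C; the pair is not acceptable.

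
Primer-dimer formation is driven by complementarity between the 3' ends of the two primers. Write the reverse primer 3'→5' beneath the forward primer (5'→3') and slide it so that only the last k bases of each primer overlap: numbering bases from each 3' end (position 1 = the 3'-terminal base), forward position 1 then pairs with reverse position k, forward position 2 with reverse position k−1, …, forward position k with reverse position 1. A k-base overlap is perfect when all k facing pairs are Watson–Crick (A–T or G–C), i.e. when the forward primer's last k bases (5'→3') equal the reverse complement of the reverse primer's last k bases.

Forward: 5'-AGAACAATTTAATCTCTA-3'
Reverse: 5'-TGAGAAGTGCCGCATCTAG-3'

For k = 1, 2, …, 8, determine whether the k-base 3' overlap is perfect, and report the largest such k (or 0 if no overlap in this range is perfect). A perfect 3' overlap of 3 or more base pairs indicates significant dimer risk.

Last 8 bases (5'→3') — forward …AATCTCTA, reverse …GCATCTAG.
Reverse complement of the reverse primer's last 8 bases: CTAGATGC; its first k bases are the reverse complement of the reverse primer's last k bases, so a perfect k-base overlap needs the forward primer's last k bases to equal them.
Comparing (forward last k vs required): k=1: A vs C ✗; k=2: TA vs CT ✗; k=3: CTA vs CTA ✓; k=4: TCTA vs CTAG ✗; k=5: CTCTA vs CTAGA ✗; k=6: TCTCTA vs CTAGAT ✗; k=7: ATCTCTA vs CTAGATG ✗; k=8: AATCTCTA vs CTAGATGC ✗.
Only k = 3 is perfect, so the longest perfect 3' overlap is 3.

Longest perfect overlap: 3 complementary base pairs; significant dimer risk (threshold 3).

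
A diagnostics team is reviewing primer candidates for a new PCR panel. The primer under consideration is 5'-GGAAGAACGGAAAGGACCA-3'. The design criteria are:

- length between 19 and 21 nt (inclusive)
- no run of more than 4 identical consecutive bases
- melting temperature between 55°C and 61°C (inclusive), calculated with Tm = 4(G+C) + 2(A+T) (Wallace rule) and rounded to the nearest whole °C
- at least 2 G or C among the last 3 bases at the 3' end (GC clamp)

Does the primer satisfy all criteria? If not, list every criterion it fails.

Meets all criteria.

Base counts: A=9, T=0, G=7, C=3 (length 19).
length: length 19 ✓
homopolymer run: longest run = 3 ✓
Tm: Tm = 2·9 + 4·10 = 58°C ✓
GC clamp: 3' end CCA has 2 G/C ✓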